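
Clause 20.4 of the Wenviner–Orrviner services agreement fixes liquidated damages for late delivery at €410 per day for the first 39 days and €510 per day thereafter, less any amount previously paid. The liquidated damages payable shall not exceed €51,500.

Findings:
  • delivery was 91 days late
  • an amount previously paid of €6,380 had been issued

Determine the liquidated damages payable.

Liquidated damages: €36,130

First 39 days: 39 × €410 = €15,990
Remaining days: (91 − 39) × €510 = €26,520
Accrued per-day damages: €15,990 + €26,520 = €42,510
Less amount previously paid: €42,510 − €6,380 = €36,130
Cap at €51,500: €36,130 is within the cap, no reduction.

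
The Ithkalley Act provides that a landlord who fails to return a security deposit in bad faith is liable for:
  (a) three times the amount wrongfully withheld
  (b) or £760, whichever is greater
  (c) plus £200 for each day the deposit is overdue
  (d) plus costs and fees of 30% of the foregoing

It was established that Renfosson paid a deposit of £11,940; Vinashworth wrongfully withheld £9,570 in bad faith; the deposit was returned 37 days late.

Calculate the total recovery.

£46,943

Trebled: 3 × £9,570 = £28,710
Minimum £760: £28,710 meets the minimum, no increase.
Late-return penalty: 37 × £200 = £7,400
Damages plus late penalty: £28,710 + £7,400 = £36,110
Costs and fees: 30% of £36,110 = £10,833
Total recovery: £36,110 + £10,833 = £46,943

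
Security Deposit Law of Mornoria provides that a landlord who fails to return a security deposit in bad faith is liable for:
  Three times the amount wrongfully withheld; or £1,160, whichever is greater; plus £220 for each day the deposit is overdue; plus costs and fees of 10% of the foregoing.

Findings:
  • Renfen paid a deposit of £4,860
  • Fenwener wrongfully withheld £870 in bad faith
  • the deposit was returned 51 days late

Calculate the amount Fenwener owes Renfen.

Trebled: 3 × £870 = £2,610
Minimum £1,160: £2,610 meets the minimum, no increase.
Late-return penalty: 51 × £220 = £11,220
Damages plus late penalty: £2,610 + £11,220 = £13,830
Costs and fees: 10% of £13,830 = £1,383
Total recovery: £13,830 + £1,383 = £15,213

£15,213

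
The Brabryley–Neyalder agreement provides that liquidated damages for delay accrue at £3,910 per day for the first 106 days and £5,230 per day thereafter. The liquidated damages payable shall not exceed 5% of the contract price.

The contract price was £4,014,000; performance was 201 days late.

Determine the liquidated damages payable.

Liquidated damages: £200,700

First 106 days: 106 × £3,910 = £414,460
Remaining days: (201 − 106) × £5,230 = £496,850
Accrued per-day damages: £414,460 + £496,850 = £911,310
Cap: 5% of £4,014,000 = £200,700
Cap at £200,700: £911,310 exceeds the cap → £200,700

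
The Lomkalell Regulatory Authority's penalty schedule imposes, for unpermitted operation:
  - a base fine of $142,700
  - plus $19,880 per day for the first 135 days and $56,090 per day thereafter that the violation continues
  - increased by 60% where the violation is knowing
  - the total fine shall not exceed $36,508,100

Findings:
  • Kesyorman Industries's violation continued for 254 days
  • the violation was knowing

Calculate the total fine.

First 135 days: 135 × $19,880 = $2,683,800
Remaining days: (254 − 135) × $56,090 = $6,674,710
Per-day component: $2,683,800 + $6,674,710 = $9,358,510
Base plus per-day: $142,700 + $9,358,510 = $9,501,210
Enhancement: 60% of $9,501,210 = $5,700,726
Enhanced fine: $9,501,210 + $5,700,726 = $15,201,936
Cap at $36,508,100: $15,201,936 is within the cap, no reduction.

Civil penalty: $15,201,936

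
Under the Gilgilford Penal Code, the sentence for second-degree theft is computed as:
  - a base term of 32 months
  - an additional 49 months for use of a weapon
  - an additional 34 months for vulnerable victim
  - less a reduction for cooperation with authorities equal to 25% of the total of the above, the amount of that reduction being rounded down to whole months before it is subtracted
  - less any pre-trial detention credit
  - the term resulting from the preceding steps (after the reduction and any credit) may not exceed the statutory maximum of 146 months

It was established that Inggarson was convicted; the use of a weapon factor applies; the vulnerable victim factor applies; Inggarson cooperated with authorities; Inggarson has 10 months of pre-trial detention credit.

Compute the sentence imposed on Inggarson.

77 months

Use of a weapon enhancement: +49 months
Vulnerable victim enhancement: +34 months
Adjusted term: 32 months + 49 months + 34 months = 115 months
Cooperation with authorities reduction: 25% of 115 months = 28 months (rounded down)
After reduction: 115 − 28 = 87 months
Less pre-trial detention credit: 87 months − 10 months = 77 months
Cap at 146 months: 77 months is within the cap, no reduction.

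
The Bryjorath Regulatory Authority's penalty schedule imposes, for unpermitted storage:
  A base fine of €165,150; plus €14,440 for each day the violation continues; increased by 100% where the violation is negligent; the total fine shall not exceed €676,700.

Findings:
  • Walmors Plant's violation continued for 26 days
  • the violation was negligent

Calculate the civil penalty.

€676,700

Per-day component: 26 × €14,440 = €375,440
Base plus per-day: €165,150 + €375,440 = €540,590
Enhancement: 100% of €540,590 = €540,590
Enhanced fine: €540,590 + €540,590 = €1,081,180
Cap at €676,700: €1,081,180 exceeds the cap → €676,700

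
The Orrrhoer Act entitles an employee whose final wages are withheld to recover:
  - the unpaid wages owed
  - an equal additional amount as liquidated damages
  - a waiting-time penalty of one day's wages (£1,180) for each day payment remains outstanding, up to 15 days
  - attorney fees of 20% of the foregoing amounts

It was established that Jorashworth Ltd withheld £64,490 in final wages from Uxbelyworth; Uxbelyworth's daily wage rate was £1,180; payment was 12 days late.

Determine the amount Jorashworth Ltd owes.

Liquidated damages (equal amount): £64,490
Penalty days: min(12, 15) = 12
Waiting-time penalty: 12 × £1,180 = £14,160
Subtotal: £64,490 + £64,490 + £14,160 = £143,140
Attorney fees: 20% of £143,140 = £28,628
Total award: £143,140 + £28,628 = £171,768

Total award: £171,768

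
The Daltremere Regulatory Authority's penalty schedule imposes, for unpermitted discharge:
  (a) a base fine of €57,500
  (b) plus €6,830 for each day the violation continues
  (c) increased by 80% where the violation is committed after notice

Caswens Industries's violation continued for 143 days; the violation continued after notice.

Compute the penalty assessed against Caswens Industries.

Civil penalty: €1,861,542

Per-day component: 143 × €6,830 = €976,690
Base plus per-day: €57,500 + €976,690 = €1,034,190
Enhancement: 80% of €1,034,190 = €827,352
Enhanced fine: €1,034,190 + €827,352 = €1,861,542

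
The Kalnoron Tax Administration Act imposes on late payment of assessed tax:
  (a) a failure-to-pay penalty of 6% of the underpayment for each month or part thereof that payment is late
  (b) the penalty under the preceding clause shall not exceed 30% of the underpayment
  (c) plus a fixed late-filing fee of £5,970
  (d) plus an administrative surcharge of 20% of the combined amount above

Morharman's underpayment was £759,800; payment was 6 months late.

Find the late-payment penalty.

£280,692

Accrued rate: 6% × 6 = 36%, capped at 30% → 30%
Failure-to-pay penalty: 30% of £759,800 = £227,940
Penalty before surcharge: £227,940 + £5,970 = £233,910
Administrative surcharge: 20% of £233,910 = £46,782
Total penalty: £233,910 + £46,782 = £280,692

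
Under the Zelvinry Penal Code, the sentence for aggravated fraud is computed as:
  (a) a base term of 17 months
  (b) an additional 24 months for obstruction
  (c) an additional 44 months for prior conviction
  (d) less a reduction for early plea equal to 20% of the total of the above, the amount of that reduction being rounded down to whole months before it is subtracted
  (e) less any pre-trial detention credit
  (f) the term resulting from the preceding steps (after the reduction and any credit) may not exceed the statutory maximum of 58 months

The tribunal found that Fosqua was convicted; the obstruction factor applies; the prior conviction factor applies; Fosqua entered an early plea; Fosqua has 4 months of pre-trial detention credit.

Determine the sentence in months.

58 months

Obstruction enhancement: +24 months
Prior conviction enhancement: +44 months
Adjusted term: 17 months + 24 months + 44 months = 85 months
Early plea reduction: 20% of 85 months = 17 months (rounded down)
After reduction: 85 − 17 = 68 months
Less pre-trial detention credit: 68 months − 4 months = 64 months
Cap at 58 months: 64 months exceeds the cap → 58 months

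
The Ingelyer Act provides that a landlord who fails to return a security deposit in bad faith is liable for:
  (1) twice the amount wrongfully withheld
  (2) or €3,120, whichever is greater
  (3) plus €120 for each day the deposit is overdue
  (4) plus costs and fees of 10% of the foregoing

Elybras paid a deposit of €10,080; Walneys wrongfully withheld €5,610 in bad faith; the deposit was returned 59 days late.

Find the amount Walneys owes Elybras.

€20,130

Doubled: 2 × €5,610 = €11,220
Minimum €3,120: €11,220 meets the minimum, no increase.
Late-return penalty: 59 × €120 = €7,080
Damages plus late penalty: €11,220 + €7,080 = €18,300
Costs and fees: 10% of €18,300 = €1,830
Total recovery: €18,300 + €1,830 = €20,130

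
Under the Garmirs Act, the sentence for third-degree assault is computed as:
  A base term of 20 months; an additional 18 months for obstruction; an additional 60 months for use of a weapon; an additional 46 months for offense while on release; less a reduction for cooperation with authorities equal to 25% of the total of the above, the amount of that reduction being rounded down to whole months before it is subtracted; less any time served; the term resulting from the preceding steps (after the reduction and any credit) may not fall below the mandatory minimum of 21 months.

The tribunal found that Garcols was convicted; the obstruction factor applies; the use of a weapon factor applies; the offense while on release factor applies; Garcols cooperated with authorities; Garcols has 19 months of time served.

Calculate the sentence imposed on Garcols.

89 months

Obstruction enhancement: +18 months
Use of a weapon enhancement: +60 months
Offense while on release enhancement: +46 months
Adjusted term: 20 months + 18 months + 60 months + 46 months = 144 months
Cooperation with authorities reduction: 25% of 144 months = 36 months (rounded down)
After reduction: 144 − 36 = 108 months
Less time served: 108 months − 19 months = 89 months
Minimum 21 months: 89 months meets the minimum, no increase.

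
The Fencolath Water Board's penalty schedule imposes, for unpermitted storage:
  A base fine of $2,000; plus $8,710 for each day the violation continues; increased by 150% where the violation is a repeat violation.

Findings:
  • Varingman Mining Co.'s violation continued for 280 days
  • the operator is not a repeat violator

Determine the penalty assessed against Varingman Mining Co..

$2,440,800

Per-day component: 280 × $8,710 = $2,438,800
Base plus per-day: $2,000 + $2,438,800 = $2,440,800
The operator is not a repeat violator: no 150% increase.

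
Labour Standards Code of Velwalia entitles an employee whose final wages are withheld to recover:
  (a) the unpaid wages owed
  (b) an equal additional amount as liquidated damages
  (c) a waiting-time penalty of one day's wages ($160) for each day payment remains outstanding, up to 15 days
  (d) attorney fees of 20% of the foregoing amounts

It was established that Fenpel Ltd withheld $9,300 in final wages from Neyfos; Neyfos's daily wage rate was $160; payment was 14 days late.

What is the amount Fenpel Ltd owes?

$25,008

Liquidated damages (equal amount): $9,300
Penalty days: min(14, 15) = 14
Waiting-time penalty: 14 × $160 = $2,240
Subtotal: $9,300 + $9,300 + $2,240 = $20,840
Attorney fees: 20% of $20,840 = $4,168
Total award: $20,840 + $4,168 = $25,008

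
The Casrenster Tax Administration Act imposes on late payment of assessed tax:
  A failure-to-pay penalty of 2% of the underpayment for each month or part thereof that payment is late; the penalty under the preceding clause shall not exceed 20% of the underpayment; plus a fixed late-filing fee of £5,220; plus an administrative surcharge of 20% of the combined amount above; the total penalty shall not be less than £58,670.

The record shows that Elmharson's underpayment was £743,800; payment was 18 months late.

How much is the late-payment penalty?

Penalty: £184,776

Accrued rate: 2% × 18 = 36%, capped at 20% → 20%
Failure-to-pay penalty: 20% of £743,800 = £148,760
Penalty before surcharge: £148,760 + £5,220 = £153,980
Administrative surcharge: 20% of £153,980 = £30,796
Total penalty: £153,980 + £30,796 = £184,776
Minimum £58,670: £184,776 meets the minimum, no increase.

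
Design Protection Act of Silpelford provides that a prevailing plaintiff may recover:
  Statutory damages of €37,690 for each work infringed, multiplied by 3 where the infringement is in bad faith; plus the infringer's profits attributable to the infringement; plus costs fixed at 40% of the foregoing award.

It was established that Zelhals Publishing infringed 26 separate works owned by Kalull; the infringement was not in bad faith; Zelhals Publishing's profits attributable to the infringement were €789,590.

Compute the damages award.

€2,477,342

Statutory damages: 26 × €37,690 = €979,940
Infringement not in bad faith: no ×3 enhancement.
Combined award: €979,940 + €789,590 = €1,769,530
Costs: 40% of €1,769,530 = €707,812
Award plus costs: €1,769,530 + €707,812 = €2,477,342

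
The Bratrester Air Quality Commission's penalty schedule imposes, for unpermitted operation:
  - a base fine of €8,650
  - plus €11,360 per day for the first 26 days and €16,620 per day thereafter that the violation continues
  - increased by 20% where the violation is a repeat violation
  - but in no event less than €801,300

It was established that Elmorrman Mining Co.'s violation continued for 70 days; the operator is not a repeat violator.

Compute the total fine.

First 26 days: 26 × €11,360 = €295,360
Remaining days: (70 − 26) × €16,620 = €731,280
Per-day component: €295,360 + €731,280 = €1,026,640
Base plus per-day: €8,650 + €1,026,640 = €1,035,290
The operator is not a repeat violator: no 20% increase.
Minimum €801,300: €1,035,290 meets the minimum, no increase.

€1,035,290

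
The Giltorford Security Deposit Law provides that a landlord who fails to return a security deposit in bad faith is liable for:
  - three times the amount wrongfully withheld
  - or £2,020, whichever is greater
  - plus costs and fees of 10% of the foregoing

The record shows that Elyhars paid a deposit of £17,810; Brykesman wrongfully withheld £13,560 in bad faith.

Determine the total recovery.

Trebled: 3 × £13,560 = £40,680
Minimum £2,020: £40,680 meets the minimum, no increase.
Costs and fees: 10% of £40,680 = £4,068
Total recovery: £40,680 + £4,068 = £44,748

£44,748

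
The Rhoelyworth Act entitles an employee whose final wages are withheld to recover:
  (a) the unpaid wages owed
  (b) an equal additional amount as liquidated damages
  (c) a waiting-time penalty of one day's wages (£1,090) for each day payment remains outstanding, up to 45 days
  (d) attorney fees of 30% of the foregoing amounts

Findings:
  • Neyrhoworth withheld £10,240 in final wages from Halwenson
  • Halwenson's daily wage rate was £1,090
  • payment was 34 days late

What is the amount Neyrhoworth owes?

£74,802

Liquidated damages (equal amount): £10,240
Penalty days: min(34, 45) = 34
Waiting-time penalty: 34 × £1,090 = £37,060
Subtotal: £10,240 + £10,240 + £37,060 = £57,540
Attorney fees: 30% of £57,540 = £17,262
Total award: £57,540 + £17,262 = £74,802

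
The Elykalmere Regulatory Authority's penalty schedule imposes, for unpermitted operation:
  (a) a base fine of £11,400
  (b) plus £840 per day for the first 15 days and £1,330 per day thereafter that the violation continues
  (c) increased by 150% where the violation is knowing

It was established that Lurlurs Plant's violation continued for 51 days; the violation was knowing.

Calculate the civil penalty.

First 15 days: 15 × £840 = £12,600
Remaining days: (51 − 15) × £1,330 = £47,880
Per-day component: £12,600 + £47,880 = £60,480
Base plus per-day: £11,400 + £60,480 = £71,880
Enhancement: 150% of £71,880 = £107,820
Enhanced fine: £71,880 + £107,820 = £179,700

£179,700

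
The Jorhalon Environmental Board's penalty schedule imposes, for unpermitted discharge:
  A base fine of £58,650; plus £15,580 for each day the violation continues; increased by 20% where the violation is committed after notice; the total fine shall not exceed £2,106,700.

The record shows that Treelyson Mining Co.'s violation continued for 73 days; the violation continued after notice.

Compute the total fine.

Per-day component: 73 × £15,580 = £1,137,340
Base plus per-day: £58,650 + £1,137,340 = £1,195,990
Enhancement: 20% of £1,195,990 = £239,198
Enhanced fine: £1,195,990 + £239,198 = £1,435,188
Cap at £2,106,700: £1,435,188 is within the cap, no reduction.

£1,435,188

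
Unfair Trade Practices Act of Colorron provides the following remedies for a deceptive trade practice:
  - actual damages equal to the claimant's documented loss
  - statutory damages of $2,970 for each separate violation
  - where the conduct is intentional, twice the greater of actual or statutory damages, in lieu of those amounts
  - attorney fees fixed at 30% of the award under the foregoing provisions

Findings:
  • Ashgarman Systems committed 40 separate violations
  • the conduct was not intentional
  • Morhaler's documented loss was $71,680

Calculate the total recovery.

Statutory damages: 40 × $2,970 = $118,800
Conduct not intentional: the in-lieu enhancement does not apply.
Actual plus statutory damages: $71,680 + $118,800 = $190,480
Attorney fees: 30% of $190,480 = $57,144
Total recovery: $190,480 + $57,144 = $247,624

$247,624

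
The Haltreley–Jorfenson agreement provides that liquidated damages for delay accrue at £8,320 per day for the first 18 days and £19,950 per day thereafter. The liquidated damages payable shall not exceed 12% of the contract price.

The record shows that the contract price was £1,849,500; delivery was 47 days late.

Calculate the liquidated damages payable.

First 18 days: 18 × £8,320 = £149,760
Remaining days: (47 − 18) × £19,950 = £578,550
Accrued per-day damages: £149,760 + £578,550 = £728,310
Cap: 12% of £1,849,500 = £221,940
Cap at £221,940: £728,310 exceeds the cap → £221,940

£221,940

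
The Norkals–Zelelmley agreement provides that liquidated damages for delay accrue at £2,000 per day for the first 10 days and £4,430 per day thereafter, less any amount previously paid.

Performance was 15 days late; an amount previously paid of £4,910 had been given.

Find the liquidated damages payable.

First 10 days: 10 × £2,000 = £20,000
Remaining days: (15 − 10) × £4,430 = £22,150
Accrued per-day damages: £20,000 + £22,150 = £42,150
Less amount previously paid: £42,150 − £4,910 = £37,240

£37,240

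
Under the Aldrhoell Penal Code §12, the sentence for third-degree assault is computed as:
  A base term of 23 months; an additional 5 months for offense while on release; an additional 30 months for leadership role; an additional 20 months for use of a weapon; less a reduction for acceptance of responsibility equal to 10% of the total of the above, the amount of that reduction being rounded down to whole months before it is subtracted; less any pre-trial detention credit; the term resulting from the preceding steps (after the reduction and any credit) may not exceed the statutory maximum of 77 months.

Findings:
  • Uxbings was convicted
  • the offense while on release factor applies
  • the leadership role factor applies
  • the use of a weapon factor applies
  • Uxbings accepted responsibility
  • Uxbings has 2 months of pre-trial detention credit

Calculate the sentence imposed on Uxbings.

69 months

Offense while on release enhancement: +5 months
Leadership role enhancement: +30 months
Use of a weapon enhancement: +20 months
Adjusted term: 23 months + 5 months + 30 months + 20 months = 78 months
Acceptance of responsibility reduction: 10% of 78 months = 7 months (rounded down)
After reduction: 78 − 7 = 71 months
Less pre-trial detention credit: 71 months − 2 months = 69 months
Cap at 77 months: 69 months is within the cap, no reduction.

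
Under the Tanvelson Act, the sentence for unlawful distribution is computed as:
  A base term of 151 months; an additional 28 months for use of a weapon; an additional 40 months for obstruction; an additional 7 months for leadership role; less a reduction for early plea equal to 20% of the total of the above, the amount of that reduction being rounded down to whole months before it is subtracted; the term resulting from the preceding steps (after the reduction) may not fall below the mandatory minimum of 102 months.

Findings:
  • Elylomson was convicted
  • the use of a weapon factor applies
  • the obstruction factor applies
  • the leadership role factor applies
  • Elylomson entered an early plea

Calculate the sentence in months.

Use of a weapon enhancement: +28 months
Obstruction enhancement: +40 months
Leadership role enhancement: +7 months
Adjusted term: 151 months + 28 months + 40 months + 7 months = 226 months
Early plea reduction: 20% of 226 months = 45 months (rounded down)
After reduction: 226 − 45 = 181 months
Minimum 102 months: 181 months meets the minimum, no increase.

181 months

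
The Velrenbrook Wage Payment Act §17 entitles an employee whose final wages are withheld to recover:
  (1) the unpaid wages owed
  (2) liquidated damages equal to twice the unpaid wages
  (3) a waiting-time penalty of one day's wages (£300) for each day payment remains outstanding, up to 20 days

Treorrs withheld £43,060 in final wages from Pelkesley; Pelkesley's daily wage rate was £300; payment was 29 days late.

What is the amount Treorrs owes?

Doubled: 2 × £43,060 = £86,120
Penalty days: min(29, 20) = 20
Waiting-time penalty: 20 × £300 = £6,000
Total award: £43,060 + £86,120 + £6,000 = £135,180

£135,180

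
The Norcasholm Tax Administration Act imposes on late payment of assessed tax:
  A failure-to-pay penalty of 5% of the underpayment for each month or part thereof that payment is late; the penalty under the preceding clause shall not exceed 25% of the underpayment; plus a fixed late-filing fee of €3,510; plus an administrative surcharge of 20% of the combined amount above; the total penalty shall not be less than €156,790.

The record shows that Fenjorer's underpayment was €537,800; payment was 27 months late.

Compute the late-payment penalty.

€165,552

Accrued rate: 5% × 27 = 135%, capped at 25% → 25%
Failure-to-pay penalty: 25% of €537,800 = €134,450
Penalty before surcharge: €134,450 + €3,510 = €137,960
Administrative surcharge: 20% of €137,960 = €27,592
Total penalty: €137,960 + €27,592 = €165,552
Minimum €156,790: €165,552 meets the minimum, no increase.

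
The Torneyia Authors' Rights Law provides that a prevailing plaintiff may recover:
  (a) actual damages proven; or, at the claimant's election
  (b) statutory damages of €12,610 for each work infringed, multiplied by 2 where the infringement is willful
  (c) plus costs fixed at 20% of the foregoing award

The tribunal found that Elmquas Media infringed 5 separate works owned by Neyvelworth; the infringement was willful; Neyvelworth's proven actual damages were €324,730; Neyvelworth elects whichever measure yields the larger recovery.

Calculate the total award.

Statutory damages: 5 × €12,610 = €63,050
Doubled: 2 × €63,050 = €126,100
Greater of actual damages (€324,730) or enhanced statutory damages (€126,100): €324,730
Costs: 20% of €324,730 = €64,946
Award plus costs: €324,730 + €64,946 = €389,676

€389,676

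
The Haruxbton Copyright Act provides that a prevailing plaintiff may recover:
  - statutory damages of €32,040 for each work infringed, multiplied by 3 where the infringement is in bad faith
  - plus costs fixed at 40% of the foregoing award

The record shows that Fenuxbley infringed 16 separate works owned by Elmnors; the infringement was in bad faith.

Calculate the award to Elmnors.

Statutory damages: 16 × €32,040 = €512,640
Trebled: 3 × €512,640 = €1,537,920
Costs: 40% of €1,537,920 = €615,168
Award plus costs: €1,537,920 + €615,168 = €2,153,088

€2,153,088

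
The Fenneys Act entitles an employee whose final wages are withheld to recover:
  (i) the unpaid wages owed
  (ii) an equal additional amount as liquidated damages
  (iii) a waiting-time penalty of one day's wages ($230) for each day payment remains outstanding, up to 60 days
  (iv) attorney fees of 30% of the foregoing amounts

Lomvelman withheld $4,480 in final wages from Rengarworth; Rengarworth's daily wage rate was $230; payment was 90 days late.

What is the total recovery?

$29,588

Liquidated damages (equal amount): $4,480
Penalty days: min(90, 60) = 60
Waiting-time penalty: 60 × $230 = $13,800
Subtotal: $4,480 + $4,480 + $13,800 = $22,760
Attorney fees: 30% of $22,760 = $6,828
Total award: $22,760 + $6,828 = $29,588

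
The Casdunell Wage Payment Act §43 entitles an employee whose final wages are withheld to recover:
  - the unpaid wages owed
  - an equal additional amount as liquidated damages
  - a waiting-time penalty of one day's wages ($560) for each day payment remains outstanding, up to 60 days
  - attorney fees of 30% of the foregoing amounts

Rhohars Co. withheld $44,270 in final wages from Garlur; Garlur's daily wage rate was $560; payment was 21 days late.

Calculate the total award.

Liquidated damages (equal amount): $44,270
Penalty days: min(21, 60) = 21
Waiting-time penalty: 21 × $560 = $11,760
Subtotal: $44,270 + $44,270 + $11,760 = $100,300
Attorney fees: 30% of $100,300 = $30,090
Total award: $100,300 + $30,090 = $130,390

$130,390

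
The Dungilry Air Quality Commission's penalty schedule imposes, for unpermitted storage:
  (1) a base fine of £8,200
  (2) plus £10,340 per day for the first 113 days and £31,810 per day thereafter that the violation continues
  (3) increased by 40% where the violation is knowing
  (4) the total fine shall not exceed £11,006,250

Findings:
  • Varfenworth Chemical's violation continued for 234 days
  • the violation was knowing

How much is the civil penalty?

First 113 days: 113 × £10,340 = £1,168,420
Remaining days: (234 − 113) × £31,810 = £3,849,010
Per-day component: £1,168,420 + £3,849,010 = £5,017,430
Base plus per-day: £8,200 + £5,017,430 = £5,025,630
Enhancement: 40% of £5,025,630 = £2,010,252
Enhanced fine: £5,025,630 + £2,010,252 = £7,035,882
Cap at £11,006,250: £7,035,882 is within the cap, no reduction.

Civil penalty: £7,035,882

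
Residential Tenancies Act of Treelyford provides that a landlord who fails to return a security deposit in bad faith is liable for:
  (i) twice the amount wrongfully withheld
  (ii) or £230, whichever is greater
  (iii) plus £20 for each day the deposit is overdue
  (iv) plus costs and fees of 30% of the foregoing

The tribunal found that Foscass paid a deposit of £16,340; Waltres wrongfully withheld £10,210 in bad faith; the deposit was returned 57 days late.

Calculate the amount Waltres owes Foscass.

Doubled: 2 × £10,210 = £20,420
Minimum £230: £20,420 meets the minimum, no increase.
Late-return penalty: 57 × £20 = £1,140
Damages plus late penalty: £20,420 + £1,140 = £21,560
Costs and fees: 30% of £21,560 = £6,468
Total recovery: £21,560 + £6,468 = £28,028

Recovery: £28,028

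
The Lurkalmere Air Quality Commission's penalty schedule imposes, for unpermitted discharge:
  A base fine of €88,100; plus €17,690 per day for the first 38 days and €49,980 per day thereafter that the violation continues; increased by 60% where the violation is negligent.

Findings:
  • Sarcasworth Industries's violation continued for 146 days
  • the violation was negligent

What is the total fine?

First 38 days: 38 × €17,690 = €672,220
Remaining days: (146 − 38) × €49,980 = €5,397,840
Per-day component: €672,220 + €5,397,840 = €6,070,060
Base plus per-day: €88,100 + €6,070,060 = €6,158,160
Enhancement: 60% of €6,158,160 = €3,694,896
Enhanced fine: €6,158,160 + €3,694,896 = €9,853,056

Civil penalty: €9,853,056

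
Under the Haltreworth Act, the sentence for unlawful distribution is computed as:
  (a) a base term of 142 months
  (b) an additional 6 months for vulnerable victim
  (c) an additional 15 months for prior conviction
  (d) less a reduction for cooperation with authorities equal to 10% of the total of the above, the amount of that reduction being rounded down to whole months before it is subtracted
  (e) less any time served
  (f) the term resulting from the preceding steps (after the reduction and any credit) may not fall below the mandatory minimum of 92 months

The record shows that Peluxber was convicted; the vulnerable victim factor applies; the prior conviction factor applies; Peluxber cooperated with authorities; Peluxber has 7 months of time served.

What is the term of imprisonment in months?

Sentence: 140 months

Vulnerable victim enhancement: +6 months
Prior conviction enhancement: +15 months
Adjusted term: 142 months + 6 months + 15 months = 163 months
Cooperation with authorities reduction: 10% of 163 months = 16 months (rounded down)
After reduction: 163 − 16 = 147 months
Less time served: 147 months − 7 months = 140 months
Minimum 92 months: 140 months meets the minimum, no increase.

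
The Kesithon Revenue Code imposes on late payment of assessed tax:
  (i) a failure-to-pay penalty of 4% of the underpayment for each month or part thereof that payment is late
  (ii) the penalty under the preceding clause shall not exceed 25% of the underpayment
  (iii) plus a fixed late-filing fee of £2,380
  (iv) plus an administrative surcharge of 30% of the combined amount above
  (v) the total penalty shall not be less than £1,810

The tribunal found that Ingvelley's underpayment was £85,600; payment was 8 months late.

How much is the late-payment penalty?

£30,914

Accrued rate: 4% × 8 = 32%, capped at 25% → 25%
Failure-to-pay penalty: 25% of £85,600 = £21,400
Penalty before surcharge: £21,400 + £2,380 = £23,780
Administrative surcharge: 30% of £23,780 = £7,134
Total penalty: £23,780 + £7,134 = £30,914
Minimum £1,810: £30,914 meets the minimum, no increase.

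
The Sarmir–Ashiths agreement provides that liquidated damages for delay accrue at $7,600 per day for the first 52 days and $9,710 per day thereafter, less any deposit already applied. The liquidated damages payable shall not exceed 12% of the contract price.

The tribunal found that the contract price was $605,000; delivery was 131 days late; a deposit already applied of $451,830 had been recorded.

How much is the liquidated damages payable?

$72,600

First 52 days: 52 × $7,600 = $395,200
Remaining days: (131 − 52) × $9,710 = $767,090
Accrued per-day damages: $395,200 + $767,090 = $1,162,290
Less deposit already applied: $1,162,290 − $451,830 = $710,460
Cap: 12% of $605,000 = $72,600
Cap at $72,600: $710,460 exceeds the cap → $72,600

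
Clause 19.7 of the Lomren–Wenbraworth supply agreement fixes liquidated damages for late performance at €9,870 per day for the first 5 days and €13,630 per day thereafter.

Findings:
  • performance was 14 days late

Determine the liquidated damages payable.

€172,020

First 5 days: 5 × €9,870 = €49,350
Remaining days: (14 − 5) × €13,630 = €122,670
Accrued per-day damages: €49,350 + €122,670 = €172,020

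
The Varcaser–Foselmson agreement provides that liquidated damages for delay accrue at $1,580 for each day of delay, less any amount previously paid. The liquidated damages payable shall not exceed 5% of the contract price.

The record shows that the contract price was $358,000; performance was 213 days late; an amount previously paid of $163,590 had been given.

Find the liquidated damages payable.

$17,900

Per-day damages: 213 × $1,580 = $336,540
Less amount previously paid: $336,540 − $163,590 = $172,950
Cap: 5% of $358,000 = $17,900
Cap at $17,900: $172,950 exceeds the cap → $17,900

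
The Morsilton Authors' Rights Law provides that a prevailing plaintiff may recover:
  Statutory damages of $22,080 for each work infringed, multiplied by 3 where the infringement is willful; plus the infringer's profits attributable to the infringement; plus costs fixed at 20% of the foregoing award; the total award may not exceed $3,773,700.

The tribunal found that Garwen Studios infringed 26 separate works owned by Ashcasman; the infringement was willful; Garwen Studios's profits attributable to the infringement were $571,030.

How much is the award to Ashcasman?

Statutory damages: 26 × $22,080 = $574,080
Trebled: 3 × $574,080 = $1,722,240
Combined award: $1,722,240 + $571,030 = $2,293,270
Costs: 20% of $2,293,270 = $458,654
Award plus costs: $2,293,270 + $458,654 = $2,751,924
Cap at $3,773,700: $2,751,924 is within the cap, no reduction.

Award: $2,751,924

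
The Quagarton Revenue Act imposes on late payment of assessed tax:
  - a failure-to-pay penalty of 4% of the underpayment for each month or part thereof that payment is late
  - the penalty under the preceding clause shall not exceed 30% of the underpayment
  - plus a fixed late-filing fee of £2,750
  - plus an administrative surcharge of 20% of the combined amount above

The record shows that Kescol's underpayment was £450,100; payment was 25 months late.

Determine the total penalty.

Accrued rate: 4% × 25 = 100%, capped at 30% → 30%
Failure-to-pay penalty: 30% of £450,100 = £135,030
Penalty before surcharge: £135,030 + £2,750 = £137,780
Administrative surcharge: 20% of £137,780 = £27,556
Total penalty: £137,780 + £27,556 = £165,336

£165,336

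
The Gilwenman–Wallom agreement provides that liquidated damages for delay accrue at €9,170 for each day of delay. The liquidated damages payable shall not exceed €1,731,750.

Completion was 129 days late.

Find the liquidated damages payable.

Liquidated damages: €1,182,930

Per-day damages: 129 × €9,170 = €1,182,930
Cap at €1,731,750: €1,182,930 is within the cap, no reduction.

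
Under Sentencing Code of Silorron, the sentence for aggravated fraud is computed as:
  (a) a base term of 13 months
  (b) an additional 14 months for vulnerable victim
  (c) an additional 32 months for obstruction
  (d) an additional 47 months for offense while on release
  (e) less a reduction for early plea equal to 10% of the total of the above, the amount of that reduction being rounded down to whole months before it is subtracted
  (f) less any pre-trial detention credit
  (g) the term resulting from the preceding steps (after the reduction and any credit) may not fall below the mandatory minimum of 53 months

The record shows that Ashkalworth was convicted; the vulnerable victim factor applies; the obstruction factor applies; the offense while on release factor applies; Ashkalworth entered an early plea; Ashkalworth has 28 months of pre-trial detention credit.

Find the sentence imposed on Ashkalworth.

Vulnerable victim enhancement: +14 months
Obstruction enhancement: +32 months
Offense while on release enhancement: +47 months
Adjusted term: 13 months + 14 months + 32 months + 47 months = 106 months
Early plea reduction: 10% of 106 months = 10 months (rounded down)
After reduction: 106 − 10 = 96 months
Less pre-trial detention credit: 96 months − 28 months = 68 months
Minimum 53 months: 68 months meets the minimum, no increase.

68 months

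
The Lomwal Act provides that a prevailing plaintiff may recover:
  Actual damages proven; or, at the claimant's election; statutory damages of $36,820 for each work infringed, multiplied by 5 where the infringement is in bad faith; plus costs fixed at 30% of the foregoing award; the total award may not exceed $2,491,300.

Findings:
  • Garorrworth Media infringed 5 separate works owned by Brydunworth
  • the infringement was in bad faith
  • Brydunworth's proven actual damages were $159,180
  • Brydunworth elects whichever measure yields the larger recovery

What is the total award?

Statutory damages: 5 × $36,820 = $184,100
Multiplied by 5: 5 × $184,100 = $920,500
Greater of actual damages ($159,180) or enhanced statutory damages ($920,500): $920,500
Costs: 30% of $920,500 = $276,150
Award plus costs: $920,500 + $276,150 = $1,196,650
Cap at $2,491,300: $1,196,650 is within the cap, no reduction.

$1,196,650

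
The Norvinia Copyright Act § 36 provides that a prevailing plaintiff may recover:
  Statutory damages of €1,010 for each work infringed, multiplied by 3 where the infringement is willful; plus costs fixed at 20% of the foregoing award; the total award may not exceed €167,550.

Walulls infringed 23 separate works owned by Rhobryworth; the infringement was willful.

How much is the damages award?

Award: €83,628

Statutory damages: 23 × €1,010 = €23,230
Trebled: 3 × €23,230 = €69,690
Costs: 20% of €69,690 = €13,938
Award plus costs: €69,690 + €13,938 = €83,628
Cap at €167,550: €83,628 is within the cap, no reduction.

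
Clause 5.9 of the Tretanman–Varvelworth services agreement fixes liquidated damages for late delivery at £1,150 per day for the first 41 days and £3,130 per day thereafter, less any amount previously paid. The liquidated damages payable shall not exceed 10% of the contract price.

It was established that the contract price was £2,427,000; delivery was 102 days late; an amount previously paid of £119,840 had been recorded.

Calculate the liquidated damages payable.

First 41 days: 41 × £1,150 = £47,150
Remaining days: (102 − 41) × £3,130 = £190,930
Accrued per-day damages: £47,150 + £190,930 = £238,080
Less amount previously paid: £238,080 − £119,840 = £118,240
Cap: 10% of £2,427,000 = £242,700
Cap at £242,700: £118,240 is within the cap, no reduction.

Liquidated damages: £118,240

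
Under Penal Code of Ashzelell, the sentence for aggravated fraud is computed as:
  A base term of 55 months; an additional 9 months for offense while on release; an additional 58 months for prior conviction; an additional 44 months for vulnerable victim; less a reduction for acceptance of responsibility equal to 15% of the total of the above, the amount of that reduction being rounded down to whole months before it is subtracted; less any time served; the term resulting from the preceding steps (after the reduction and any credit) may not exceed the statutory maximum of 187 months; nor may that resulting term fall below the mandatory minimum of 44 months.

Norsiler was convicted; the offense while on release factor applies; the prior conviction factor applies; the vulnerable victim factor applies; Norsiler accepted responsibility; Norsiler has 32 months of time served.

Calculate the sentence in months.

Offense while on release enhancement: +9 months
Prior conviction enhancement: +58 months
Vulnerable victim enhancement: +44 months
Adjusted term: 55 months + 9 months + 58 months + 44 months = 166 months
Acceptance of responsibility reduction: 15% of 166 months = 24 months (rounded down)
After reduction: 166 − 24 = 142 months
Less time served: 142 months − 32 months = 110 months
Cap at 187 months: 110 months is within the cap, no reduction.
Minimum 44 months: 110 months meets the minimum, no increase.

110 months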